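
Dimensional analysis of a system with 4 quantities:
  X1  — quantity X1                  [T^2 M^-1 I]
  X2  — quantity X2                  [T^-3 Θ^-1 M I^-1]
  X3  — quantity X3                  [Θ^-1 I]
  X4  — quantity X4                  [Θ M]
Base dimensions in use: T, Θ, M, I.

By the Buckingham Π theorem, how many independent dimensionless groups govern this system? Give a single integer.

1

Write exponents as rows T,Θ,M,I / cols X1,X2,X3,X4:
  T: [ 2 -3  0  0]
  Θ: [ 0 -1 -1  1]
  M: [-1  1  0  1]
  I: [ 1 -1  1  0]
Echelon form has 3 nonzero rows (pivots: X1,X2,X3)
Π count = n − r = 4 − 3 = 1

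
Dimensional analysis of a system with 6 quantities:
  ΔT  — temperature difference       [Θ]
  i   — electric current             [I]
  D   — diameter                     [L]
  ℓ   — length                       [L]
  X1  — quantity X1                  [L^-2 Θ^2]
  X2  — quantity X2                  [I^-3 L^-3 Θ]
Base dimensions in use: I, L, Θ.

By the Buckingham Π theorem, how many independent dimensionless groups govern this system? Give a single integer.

Dimensional matrix (I×L×Θ by ΔT×i×D×ℓ×X1×X2):
  I: [ 0  1  0  0  0 -3]
  L: [ 0  0  1  1 -2 -3]
  Θ: [ 1  0  0  0  2  1]
Row reduction gives pivot columns ΔT,i,D; rank = 3
n=6, r=3 ⇒ 3 dimensionless groups

3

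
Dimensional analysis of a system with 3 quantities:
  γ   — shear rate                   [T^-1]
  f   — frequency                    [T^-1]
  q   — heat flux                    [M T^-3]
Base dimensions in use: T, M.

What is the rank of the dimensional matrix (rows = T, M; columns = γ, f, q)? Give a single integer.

2

Exponent matrix [T,M] × [γ,f,q]:
  T: [-1 -1 -3]
  M: [ 0  0  1]
RREF → pivots at {γ,q} ⇒ r = 2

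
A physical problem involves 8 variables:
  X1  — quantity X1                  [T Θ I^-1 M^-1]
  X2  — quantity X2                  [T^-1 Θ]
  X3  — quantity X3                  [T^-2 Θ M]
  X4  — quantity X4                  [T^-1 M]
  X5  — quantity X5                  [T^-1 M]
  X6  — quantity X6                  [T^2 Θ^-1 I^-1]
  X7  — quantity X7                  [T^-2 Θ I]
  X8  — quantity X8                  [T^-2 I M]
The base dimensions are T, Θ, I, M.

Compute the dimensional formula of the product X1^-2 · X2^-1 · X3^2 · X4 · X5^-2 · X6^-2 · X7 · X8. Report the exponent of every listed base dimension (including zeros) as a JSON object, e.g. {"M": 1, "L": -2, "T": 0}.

Dimensional matrix (T×Θ×I×M by X1×X2×X3×X4×X5×X6×X7×X8):
  T: [ 1 -1 -2 -1 -1  2 -2 -2]
  Θ: [ 1  1  1  0  0 -1  1  0]
  I: [-1  0  0  0  0 -1  1  1]
  M: [-1  0  1  1  1  0  0  1]
  [T]: (-2)·1+(-1)·-1+(2)·-2+(1)·-1+(-2)·-1+(-2)·2+(1)·-2+(1)·-2 = -12
  [Θ]: (-2)·1+(-1)·1+(2)·1+(1)·0+(-2)·0+(-2)·-1+(1)·1+(1)·0 = 2
  [I]: (-2)·-1+(-1)·0+(2)·0+(1)·0+(-2)·0+(-2)·-1+(1)·1+(1)·1 = 6
  [M]: (-2)·-1+(-1)·0+(2)·1+(1)·1+(-2)·1+(-2)·0+(1)·0+(1)·1 = 4
⇒ T^-12 Θ^2 I^6 M^4

{"T": -12, "Θ": 2, "I": 6, "M": 4}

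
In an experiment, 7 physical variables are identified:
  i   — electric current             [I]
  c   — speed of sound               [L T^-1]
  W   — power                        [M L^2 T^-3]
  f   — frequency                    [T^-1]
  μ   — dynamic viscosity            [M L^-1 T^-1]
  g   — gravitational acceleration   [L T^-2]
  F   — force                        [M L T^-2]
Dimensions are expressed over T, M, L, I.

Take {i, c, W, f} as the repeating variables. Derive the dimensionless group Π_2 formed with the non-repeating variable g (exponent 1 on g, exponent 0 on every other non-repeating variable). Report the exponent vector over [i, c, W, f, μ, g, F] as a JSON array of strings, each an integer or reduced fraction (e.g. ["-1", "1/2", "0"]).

["0", "-1", "0", "-1", "0", "1", "0"]

Dimensional matrix (T×M×L×I by i×c×W×f×μ×g×F):
  T: [ 0 -1 -3 -1 -1 -2 -2]
  M: [ 0  0  1  0  1  0  1]
  L: [ 0  1  2  0 -1  1  1]
  I: [ 1  0  0  0  0  0  0]
Row reduction gives pivot columns i,c,W,f; rank = 4
Pivot set = {i,c,W,f}, free = {μ,g,F}
RREF:
  r0: [   1    0    0    0    0    0    0]
  r1: [   0    1    0    0   -3    1   -1]
  r2: [   0    0    1    0    1    0    1]
  r3: [   0    0    0    1    1    1    0]
Fix exponent of g at 1, μ at 0, F at 0; solve each RREF row for its pivot's exponent:
  r0: exp(i) + (0)·1 = 0 ⇒ exp(i) = 0
  r1: exp(c) + (1)·1 = 0 ⇒ exp(c) = -1
  r2: exp(W) + (0)·1 = 0 ⇒ exp(W) = 0
  r3: exp(f) + (1)·1 = 0 ⇒ exp(f) = -1
Π_2 = c^-1 · f^-1 · g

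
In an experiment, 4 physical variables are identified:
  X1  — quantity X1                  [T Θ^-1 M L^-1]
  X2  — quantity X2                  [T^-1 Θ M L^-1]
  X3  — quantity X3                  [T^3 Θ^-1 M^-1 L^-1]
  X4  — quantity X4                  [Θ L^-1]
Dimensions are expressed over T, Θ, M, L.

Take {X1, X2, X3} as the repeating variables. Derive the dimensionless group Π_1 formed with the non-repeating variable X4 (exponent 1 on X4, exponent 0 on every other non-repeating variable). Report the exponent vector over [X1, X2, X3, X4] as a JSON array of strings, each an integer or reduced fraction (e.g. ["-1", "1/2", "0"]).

["1/2", "-1", "-1/2", "1"]

Dimensional matrix (T×Θ×M×L by X1×X2×X3×X4):
  T: [ 1 -1  3  0]
  Θ: [-1  1 -1  1]
  M: [ 1  1 -1  0]
  L: [-1 -1 -1 -1]
RREF → pivots at {X1,X2,X3} ⇒ r = 3
Repeat: X1,X2,X3; free: X4
RREF:
  r0: [   1    0    0 -1/2]
  r1: [   0    1    0    1]
  r2: [   0    0    1  1/2]
  r3: [   0    0    0    0]
Fix exponent of X4 at 1; solve each RREF row for its pivot's exponent:
  r0: exp(X1) + (-1/2)·1 = 0 ⇒ exp(X1) = 1/2
  r1: exp(X2) + (1)·1 = 0 ⇒ exp(X2) = -1
  r2: exp(X3) + (1/2)·1 = 0 ⇒ exp(X3) = -1/2
Π_1 = X1^(1/2) · X2^-1 · X3^(-1/2) · X4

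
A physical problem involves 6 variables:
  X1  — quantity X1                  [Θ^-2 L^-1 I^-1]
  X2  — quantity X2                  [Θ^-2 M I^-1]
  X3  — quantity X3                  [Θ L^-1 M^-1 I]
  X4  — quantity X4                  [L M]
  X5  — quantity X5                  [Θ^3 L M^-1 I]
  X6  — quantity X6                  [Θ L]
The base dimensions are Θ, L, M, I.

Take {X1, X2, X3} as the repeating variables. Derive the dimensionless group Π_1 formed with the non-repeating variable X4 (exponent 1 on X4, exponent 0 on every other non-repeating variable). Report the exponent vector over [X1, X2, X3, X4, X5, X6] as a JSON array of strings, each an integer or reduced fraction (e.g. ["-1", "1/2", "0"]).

["1", "-1", "0", "1", "0", "0"]

Exponent matrix [Θ,L,M,I] × [X1,X2,X3,X4,X5,X6]:
  Θ: [-2 -2  1  0  3  1]
  L: [-1  0 -1  1  1  1]
  M: [ 0  1 -1  1 -1  0]
  I: [-1 -1  1  0  1  0]
RREF → pivots at {X1,X2,X3} ⇒ r = 3
Pivot set = {X1,X2,X3}, free = {X4,X5,X6}
RREF:
  r0: [   1    0    0   -1    0    0]
  r1: [   0    1    0    1   -2   -1]
  r2: [   0    0    1    0   -1   -1]
  r3: [   0    0    0    0    0    0]
Fix exponent of X4 at 1, X5 at 0, X6 at 0; solve each RREF row for its pivot's exponent:
  r0: exp(X1) + (-1)·1 = 0 ⇒ exp(X1) = 1
  r1: exp(X2) + (1)·1 = 0 ⇒ exp(X2) = -1
  r2: exp(X3) + (0)·1 = 0 ⇒ exp(X3) = 0
Π_1 = X1 · X2^-1 · X4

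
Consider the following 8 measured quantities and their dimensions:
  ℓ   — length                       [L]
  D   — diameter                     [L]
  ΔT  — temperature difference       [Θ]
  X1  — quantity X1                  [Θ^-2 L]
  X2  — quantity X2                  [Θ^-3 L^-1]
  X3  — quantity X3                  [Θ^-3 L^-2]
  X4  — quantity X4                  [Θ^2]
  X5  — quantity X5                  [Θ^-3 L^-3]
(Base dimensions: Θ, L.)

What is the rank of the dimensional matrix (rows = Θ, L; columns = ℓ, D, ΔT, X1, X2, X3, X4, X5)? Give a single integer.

2

Write exponents as rows Θ,L / cols ℓ,D,ΔT,X1,X2,X3,X4,X5:
  Θ: [ 0  0  1 -2 -3 -3  2 -3]
  L: [ 1  1  0  1 -1 -2  0 -3]
RREF → pivots at {ℓ,ΔT} ⇒ r = 2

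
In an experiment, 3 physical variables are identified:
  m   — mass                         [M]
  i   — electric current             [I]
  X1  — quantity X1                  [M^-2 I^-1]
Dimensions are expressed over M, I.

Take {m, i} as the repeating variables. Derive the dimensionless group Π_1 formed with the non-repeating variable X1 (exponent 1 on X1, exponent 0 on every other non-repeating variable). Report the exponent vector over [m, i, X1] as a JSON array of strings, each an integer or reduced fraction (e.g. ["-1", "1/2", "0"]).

Write exponents as rows M,I / cols m,i,X1:
  M: [ 1  0 -2]
  I: [ 0  1 -1]
RREF → pivots at {m,i} ⇒ r = 2
Pivot set = {m,i}, free = {X1}
RREF:
  r0: [   1    0   -2]
  r1: [   0    1   -1]
Fix exponent of X1 at 1; solve each RREF row for its pivot's exponent:
  r0: exp(m) + (-2)·1 = 0 ⇒ exp(m) = 2
  r1: exp(i) + (-1)·1 = 0 ⇒ exp(i) = 1
Π_1 = m^2 · i · X1

["2", "1", "1"]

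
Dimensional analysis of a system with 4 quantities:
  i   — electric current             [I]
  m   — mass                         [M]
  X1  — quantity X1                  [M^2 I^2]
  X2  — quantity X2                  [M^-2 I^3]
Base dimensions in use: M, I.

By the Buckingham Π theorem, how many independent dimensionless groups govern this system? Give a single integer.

Exponent matrix [M,I] × [i,m,X1,X2]:
  M: [ 0  1  2 -2]
  I: [ 1  0  2  3]
Row reduction gives pivot columns i,m; rank = 2
n=4, r=2 ⇒ 2 dimensionless groups

2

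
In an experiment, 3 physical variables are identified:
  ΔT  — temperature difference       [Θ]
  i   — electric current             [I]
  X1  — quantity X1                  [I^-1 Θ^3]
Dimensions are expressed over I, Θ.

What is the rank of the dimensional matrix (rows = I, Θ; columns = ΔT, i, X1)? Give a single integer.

2

Dimensional matrix (I×Θ by ΔT×i×X1):
  I: [ 0  1 -1]
  Θ: [ 1  0  3]
RREF → pivots at {ΔT,i} ⇒ r = 2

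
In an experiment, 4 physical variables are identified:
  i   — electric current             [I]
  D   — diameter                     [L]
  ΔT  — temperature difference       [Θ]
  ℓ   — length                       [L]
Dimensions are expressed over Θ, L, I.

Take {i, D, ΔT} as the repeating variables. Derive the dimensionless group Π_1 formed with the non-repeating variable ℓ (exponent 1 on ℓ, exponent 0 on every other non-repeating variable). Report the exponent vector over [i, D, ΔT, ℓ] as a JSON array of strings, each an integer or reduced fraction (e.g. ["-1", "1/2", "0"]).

["0", "-1", "0", "1"]

Write exponents as rows Θ,L,I / cols i,D,ΔT,ℓ:
  Θ: [ 0  0  1  0]
  L: [ 0  1  0  1]
  I: [ 1  0  0  0]
Echelon form has 3 nonzero rows (pivots: i,D,ΔT)
Repeat: i,D,ΔT; free: ℓ
RREF:
  r0: [   1    0    0    0]
  r1: [   0    1    0    1]
  r2: [   0    0    1    0]
Fix exponent of ℓ at 1; solve each RREF row for its pivot's exponent:
  r0: exp(i) + (0)·1 = 0 ⇒ exp(i) = 0
  r1: exp(D) + (1)·1 = 0 ⇒ exp(D) = -1
  r2: exp(ΔT) + (0)·1 = 0 ⇒ exp(ΔT) = 0
Π_1 = D^-1 · ℓ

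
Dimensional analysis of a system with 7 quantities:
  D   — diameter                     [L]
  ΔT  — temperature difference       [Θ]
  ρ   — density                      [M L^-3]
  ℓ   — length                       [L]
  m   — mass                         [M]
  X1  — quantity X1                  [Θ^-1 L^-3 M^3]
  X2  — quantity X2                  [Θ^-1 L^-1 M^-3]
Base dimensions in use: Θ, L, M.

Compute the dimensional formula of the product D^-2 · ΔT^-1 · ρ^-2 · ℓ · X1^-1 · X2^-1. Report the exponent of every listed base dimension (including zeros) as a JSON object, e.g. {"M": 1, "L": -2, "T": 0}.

{"Θ": 1, "L": 9, "M": -2}

Exponent matrix [Θ,L,M] × [D,ΔT,ρ,ℓ,m,X1,X2]:
  Θ: [ 0  1  0  0  0 -1 -1]
  L: [ 1  0 -3  1  0 -3 -1]
  M: [ 0  0  1  0  1  3 -3]
  [Θ]: (-2)·0+(-1)·1+(-2)·0+(1)·0+(-1)·-1+(-1)·-1 = 1
  [L]: (-2)·1+(-1)·0+(-2)·-3+(1)·1+(-1)·-3+(-1)·-1 = 9
  [M]: (-2)·0+(-1)·0+(-2)·1+(1)·0+(-1)·3+(-1)·-3 = -2
⇒ Θ L^9 M^-2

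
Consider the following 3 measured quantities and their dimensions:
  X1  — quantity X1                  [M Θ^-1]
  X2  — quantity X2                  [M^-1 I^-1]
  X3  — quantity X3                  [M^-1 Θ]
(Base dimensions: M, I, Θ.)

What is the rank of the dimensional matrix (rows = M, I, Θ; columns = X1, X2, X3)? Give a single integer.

2

Dimensional matrix (M×I×Θ by X1×X2×X3):
  M: [ 1 -1 -1]
  I: [ 0 -1  0]
  Θ: [-1  0  1]
Echelon form has 2 nonzero rows (pivots: X1,X2)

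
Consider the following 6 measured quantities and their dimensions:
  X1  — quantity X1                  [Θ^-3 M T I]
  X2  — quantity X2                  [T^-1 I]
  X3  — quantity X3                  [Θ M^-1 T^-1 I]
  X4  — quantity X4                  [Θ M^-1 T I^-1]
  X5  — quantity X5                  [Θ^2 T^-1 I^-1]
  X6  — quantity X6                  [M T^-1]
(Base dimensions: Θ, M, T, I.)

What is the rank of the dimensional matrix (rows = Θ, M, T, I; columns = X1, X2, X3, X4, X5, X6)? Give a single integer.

Dimensional matrix (Θ×M×T×I by X1×X2×X3×X4×X5×X6):
  Θ: [-3  0  1  1  2  0]
  M: [ 1  0 -1 -1  0  1]
  T: [ 1 -1 -1  1 -1 -1]
  I: [ 1  1  1 -1 -1  0]
Row reduction gives pivot columns X1,X2,X3; rank = 3

3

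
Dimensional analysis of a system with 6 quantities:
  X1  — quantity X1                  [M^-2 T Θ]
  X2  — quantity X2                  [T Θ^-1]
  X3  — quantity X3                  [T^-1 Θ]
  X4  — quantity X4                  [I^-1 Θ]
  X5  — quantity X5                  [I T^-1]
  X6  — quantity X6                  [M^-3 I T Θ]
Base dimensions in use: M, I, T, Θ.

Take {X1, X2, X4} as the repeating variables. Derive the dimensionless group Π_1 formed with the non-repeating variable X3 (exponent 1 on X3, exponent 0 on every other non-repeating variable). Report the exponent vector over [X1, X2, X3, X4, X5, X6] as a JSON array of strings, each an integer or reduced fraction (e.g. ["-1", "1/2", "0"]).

Write exponents as rows M,I,T,Θ / cols X1,X2,X3,X4,X5,X6:
  M: [-2  0  0  0  0 -3]
  I: [ 0  0  0 -1  1  1]
  T: [ 1  1 -1  0 -1  1]
  Θ: [ 1 -1  1  1  0  1]
RREF → pivots at {X1,X2,X4} ⇒ r = 3
Repeat: X1,X2,X4; free: X3,X5,X6
RREF:
  r0: [   1    0    0    0    0  3/2]
  r1: [   0    1   -1    0   -1 -1/2]
  r2: [   0    0    0    1   -1   -1]
  r3: [   0    0    0    0    0    0]
Fix exponent of X3 at 1, X5 at 0, X6 at 0; solve each RREF row for its pivot's exponent:
  r0: exp(X1) + (0)·1 = 0 ⇒ exp(X1) = 0
  r1: exp(X2) + (-1)·1 = 0 ⇒ exp(X2) = 1
  r2: exp(X4) + (0)·1 = 0 ⇒ exp(X4) = 0
Π_1 = X2 · X3

["0", "1", "1", "0", "0", "0"]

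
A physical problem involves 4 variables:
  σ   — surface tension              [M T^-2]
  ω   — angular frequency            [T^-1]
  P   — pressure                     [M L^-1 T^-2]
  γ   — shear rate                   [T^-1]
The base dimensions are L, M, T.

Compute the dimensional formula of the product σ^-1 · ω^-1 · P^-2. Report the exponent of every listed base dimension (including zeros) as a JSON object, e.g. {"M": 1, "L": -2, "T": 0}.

{"L": 2, "M": -3, "T": 7}

Dimensional matrix (L×M×T by σ×ω×P×γ):
  L: [ 0  0 -1  0]
  M: [ 1  0  1  0]
  T: [-2 -1 -2 -1]
  [L]: (-1)·0+(-1)·0+(-2)·-1 = 2
  [M]: (-1)·1+(-1)·0+(-2)·1 = -3
  [T]: (-1)·-2+(-1)·-1+(-2)·-2 = 7
⇒ L^2 M^-3 T^7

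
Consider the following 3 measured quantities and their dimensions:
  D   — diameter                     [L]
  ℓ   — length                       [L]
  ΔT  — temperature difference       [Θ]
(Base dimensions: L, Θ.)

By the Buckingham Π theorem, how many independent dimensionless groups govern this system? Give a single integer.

Exponent matrix [L,Θ] × [D,ℓ,ΔT]:
  L: [ 1  1  0]
  Θ: [ 0  0  1]
RREF → pivots at {D,ΔT} ⇒ r = 2
3 vars − rank 2 = 1 Π group

1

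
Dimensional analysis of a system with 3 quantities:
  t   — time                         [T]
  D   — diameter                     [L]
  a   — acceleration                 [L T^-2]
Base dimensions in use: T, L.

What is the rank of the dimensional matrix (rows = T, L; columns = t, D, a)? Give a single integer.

2

Write exponents as rows T,L / cols t,D,a:
  T: [ 1  0 -2]
  L: [ 0  1  1]
Echelon form has 2 nonzero rows (pivots: t,D)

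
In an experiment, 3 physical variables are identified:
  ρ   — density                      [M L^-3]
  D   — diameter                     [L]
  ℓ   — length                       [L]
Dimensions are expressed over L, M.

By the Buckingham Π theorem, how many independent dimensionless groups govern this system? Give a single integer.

1

Dimensional matrix (L×M by ρ×D×ℓ):
  L: [-3  1  1]
  M: [ 1  0  0]
RREF → pivots at {ρ,D} ⇒ r = 2
n=3, r=2 ⇒ 1 dimensionless group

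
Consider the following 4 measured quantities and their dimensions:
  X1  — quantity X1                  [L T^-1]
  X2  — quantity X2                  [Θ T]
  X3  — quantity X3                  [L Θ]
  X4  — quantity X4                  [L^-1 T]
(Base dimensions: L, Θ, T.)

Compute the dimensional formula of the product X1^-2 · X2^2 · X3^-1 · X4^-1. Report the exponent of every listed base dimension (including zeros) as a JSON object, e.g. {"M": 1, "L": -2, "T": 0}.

Write exponents as rows L,Θ,T / cols X1,X2,X3,X4:
  L: [ 1  0  1 -1]
  Θ: [ 0  1  1  0]
  T: [-1  1  0  1]
  [L]: (-2)·1+(2)·0+(-1)·1+(-1)·-1 = -2
  [Θ]: (-2)·0+(2)·1+(-1)·1+(-1)·0 = 1
  [T]: (-2)·-1+(2)·1+(-1)·0+(-1)·1 = 3
⇒ L^-2 Θ T^3

{"L": -2, "Θ": 1, "T": 3}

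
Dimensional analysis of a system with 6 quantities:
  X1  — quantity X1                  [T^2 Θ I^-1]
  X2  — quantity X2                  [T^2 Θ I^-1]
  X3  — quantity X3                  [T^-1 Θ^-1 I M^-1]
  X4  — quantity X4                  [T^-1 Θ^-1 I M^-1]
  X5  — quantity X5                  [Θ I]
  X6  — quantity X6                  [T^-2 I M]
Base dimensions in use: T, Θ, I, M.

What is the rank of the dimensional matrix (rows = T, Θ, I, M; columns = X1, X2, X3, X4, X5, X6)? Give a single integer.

3

Dimensional matrix (T×Θ×I×M by X1×X2×X3×X4×X5×X6):
  T: [ 2  2 -1 -1  0 -2]
  Θ: [ 1  1 -1 -1  1  0]
  I: [-1 -1  1  1  1  1]
  M: [ 0  0 -1 -1  0  1]
RREF → pivots at {X1,X3,X5} ⇒ r = 3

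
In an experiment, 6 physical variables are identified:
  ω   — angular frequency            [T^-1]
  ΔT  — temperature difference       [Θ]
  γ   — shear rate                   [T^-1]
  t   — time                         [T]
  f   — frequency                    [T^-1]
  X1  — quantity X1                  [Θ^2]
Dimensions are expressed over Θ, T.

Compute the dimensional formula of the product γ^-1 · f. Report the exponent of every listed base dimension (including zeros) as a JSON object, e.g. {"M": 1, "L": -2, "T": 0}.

Write exponents as rows Θ,T / cols ω,ΔT,γ,t,f,X1:
  Θ: [ 0  1  0  0  0  2]
  T: [-1  0 -1  1 -1  0]
  [Θ]: (-1)·0+(1)·0 = 0
  [T]: (-1)·-1+(1)·-1 = 0
⇒ 1 (dimensionless)

{"Θ": 0, "T": 0}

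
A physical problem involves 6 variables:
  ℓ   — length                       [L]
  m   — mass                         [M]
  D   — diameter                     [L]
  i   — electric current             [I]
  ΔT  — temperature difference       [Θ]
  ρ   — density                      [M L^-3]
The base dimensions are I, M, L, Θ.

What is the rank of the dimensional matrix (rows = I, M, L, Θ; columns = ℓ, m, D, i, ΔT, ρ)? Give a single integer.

Write exponents as rows I,M,L,Θ / cols ℓ,m,D,i,ΔT,ρ:
  I: [ 0  0  0  1  0  0]
  M: [ 0  1  0  0  0  1]
  L: [ 1  0  1  0  0 -3]
  Θ: [ 0  0  0  0  1  0]
Row reduction gives pivot columns ℓ,m,i,ΔT; rank = 4

4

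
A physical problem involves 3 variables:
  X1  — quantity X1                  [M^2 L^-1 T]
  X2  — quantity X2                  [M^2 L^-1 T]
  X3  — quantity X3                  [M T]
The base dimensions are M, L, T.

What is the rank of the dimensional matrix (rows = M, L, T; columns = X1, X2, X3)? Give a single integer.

Dimensional matrix (M×L×T by X1×X2×X3):
  M: [ 2  2  1]
  L: [-1 -1  0]
  T: [ 1  1  1]
Echelon form has 2 nonzero rows (pivots: X1,X3)

2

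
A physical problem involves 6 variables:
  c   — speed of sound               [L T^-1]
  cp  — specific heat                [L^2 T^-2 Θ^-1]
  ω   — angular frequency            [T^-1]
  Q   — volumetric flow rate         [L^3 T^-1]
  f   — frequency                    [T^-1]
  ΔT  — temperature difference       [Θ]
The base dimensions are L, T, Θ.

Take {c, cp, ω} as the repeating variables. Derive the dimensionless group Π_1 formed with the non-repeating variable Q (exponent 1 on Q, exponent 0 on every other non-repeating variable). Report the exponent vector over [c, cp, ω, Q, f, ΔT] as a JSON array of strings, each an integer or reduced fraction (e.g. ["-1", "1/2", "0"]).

["-3", "0", "2", "1", "0", "0"]

Exponent matrix [L,T,Θ] × [c,cp,ω,Q,f,ΔT]:
  L: [ 1  2  0  3  0  0]
  T: [-1 -2 -1 -1 -1  0]
  Θ: [ 0 -1  0  0  0  1]
Row reduction gives pivot columns c,cp,ω; rank = 3
Pivot set = {c,cp,ω}, free = {Q,f,ΔT}
RREF:
  r0: [   1    0    0    3    0    2]
  r1: [   0    1    0    0    0   -1]
  r2: [   0    0    1   -2    1    0]
Fix exponent of Q at 1, f at 0, ΔT at 0; solve each RREF row for its pivot's exponent:
  r0: exp(c) + (3)·1 = 0 ⇒ exp(c) = -3
  r1: exp(cp) + (0)·1 = 0 ⇒ exp(cp) = 0
  r2: exp(ω) + (-2)·1 = 0 ⇒ exp(ω) = 2
Π_1 = c^-3 · ω^2 · Q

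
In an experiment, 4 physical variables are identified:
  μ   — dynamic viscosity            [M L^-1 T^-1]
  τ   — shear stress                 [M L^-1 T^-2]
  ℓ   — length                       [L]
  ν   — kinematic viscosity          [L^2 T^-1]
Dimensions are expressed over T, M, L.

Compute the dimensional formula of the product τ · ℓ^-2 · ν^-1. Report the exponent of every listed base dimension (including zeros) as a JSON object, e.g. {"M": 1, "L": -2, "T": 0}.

Exponent matrix [T,M,L] × [μ,τ,ℓ,ν]:
  T: [-1 -2  0 -1]
  M: [ 1  1  0  0]
  L: [-1 -1  1  2]
  [T]: (1)·-2+(-2)·0+(-1)·-1 = -1
  [M]: (1)·1+(-2)·0+(-1)·0 = 1
  [L]: (1)·-1+(-2)·1+(-1)·2 = -5
⇒ T^-1 M L^-5

{"T": -1, "M": 1, "L": -5}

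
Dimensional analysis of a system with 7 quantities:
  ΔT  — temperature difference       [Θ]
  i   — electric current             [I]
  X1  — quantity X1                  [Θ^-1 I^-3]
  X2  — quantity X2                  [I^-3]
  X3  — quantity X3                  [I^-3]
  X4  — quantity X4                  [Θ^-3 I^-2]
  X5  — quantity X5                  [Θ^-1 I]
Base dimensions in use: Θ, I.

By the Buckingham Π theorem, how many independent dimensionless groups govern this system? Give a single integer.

5

Write exponents as rows Θ,I / cols ΔT,i,X1,X2,X3,X4,X5:
  Θ: [ 1  0 -1  0  0 -3 -1]
  I: [ 0  1 -3 -3 -3 -2  1]
Row reduction gives pivot columns ΔT,i; rank = 2
7 vars − rank 2 = 5 Π groups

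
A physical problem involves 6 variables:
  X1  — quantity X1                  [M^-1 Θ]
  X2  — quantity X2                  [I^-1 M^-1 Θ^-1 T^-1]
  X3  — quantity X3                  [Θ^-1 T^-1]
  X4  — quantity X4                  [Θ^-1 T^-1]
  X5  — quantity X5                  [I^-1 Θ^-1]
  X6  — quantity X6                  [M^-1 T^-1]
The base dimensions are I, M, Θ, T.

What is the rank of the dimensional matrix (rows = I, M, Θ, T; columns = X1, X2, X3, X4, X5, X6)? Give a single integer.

Write exponents as rows I,M,Θ,T / cols X1,X2,X3,X4,X5,X6:
  I: [ 0 -1  0  0 -1  0]
  M: [-1 -1  0  0  0 -1]
  Θ: [ 1 -1 -1 -1 -1  0]
  T: [ 0 -1 -1 -1  0 -1]
Echelon form has 3 nonzero rows (pivots: X1,X2,X3)

3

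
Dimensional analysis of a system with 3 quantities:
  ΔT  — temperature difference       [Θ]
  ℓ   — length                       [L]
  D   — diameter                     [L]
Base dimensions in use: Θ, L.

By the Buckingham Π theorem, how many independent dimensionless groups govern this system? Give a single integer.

1

Dimensional matrix (Θ×L by ΔT×ℓ×D):
  Θ: [ 1  0  0]
  L: [ 0  1  1]
Echelon form has 2 nonzero rows (pivots: ΔT,ℓ)
3 vars − rank 2 = 1 Π group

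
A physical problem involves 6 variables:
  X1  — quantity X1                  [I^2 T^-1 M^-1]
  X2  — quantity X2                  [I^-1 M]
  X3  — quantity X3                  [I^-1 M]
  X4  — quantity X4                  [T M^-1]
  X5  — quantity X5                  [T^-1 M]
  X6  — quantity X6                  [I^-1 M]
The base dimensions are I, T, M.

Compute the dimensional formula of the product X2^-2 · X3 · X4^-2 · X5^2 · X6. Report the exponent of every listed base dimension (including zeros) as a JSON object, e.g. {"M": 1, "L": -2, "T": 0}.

{"I": 0, "T": -4, "M": 4}

Dimensional matrix (I×T×M by X1×X2×X3×X4×X5×X6):
  I: [ 2 -1 -1  0  0 -1]
  T: [-1  0  0  1 -1  0]
  M: [-1  1  1 -1  1  1]
  [I]: (-2)·-1+(1)·-1+(-2)·0+(2)·0+(1)·-1 = 0
  [T]: (-2)·0+(1)·0+(-2)·1+(2)·-1+(1)·0 = -4
  [M]: (-2)·1+(1)·1+(-2)·-1+(2)·1+(1)·1 = 4
⇒ T^-4 M^4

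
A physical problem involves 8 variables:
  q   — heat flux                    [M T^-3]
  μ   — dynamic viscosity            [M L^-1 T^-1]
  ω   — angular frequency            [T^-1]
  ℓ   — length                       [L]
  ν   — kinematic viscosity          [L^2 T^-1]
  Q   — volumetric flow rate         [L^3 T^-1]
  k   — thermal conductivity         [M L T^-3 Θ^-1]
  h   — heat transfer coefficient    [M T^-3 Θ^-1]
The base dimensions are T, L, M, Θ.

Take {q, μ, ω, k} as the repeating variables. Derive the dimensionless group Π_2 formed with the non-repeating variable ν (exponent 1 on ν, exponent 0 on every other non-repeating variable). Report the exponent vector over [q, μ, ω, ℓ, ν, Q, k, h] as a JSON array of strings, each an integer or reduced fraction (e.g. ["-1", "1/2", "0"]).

["-2", "2", "3", "0", "1", "0", "0", "0"]

Write exponents as rows T,L,M,Θ / cols q,μ,ω,ℓ,ν,Q,k,h:
  T: [-3 -1 -1  0 -1 -1 -3 -3]
  L: [ 0 -1  0  1  2  3  1  0]
  M: [ 1  1  0  0  0  0  1  1]
  Θ: [ 0  0  0  0  0  0 -1 -1]
Row reduction gives pivot columns q,μ,ω,k; rank = 4
Repeat: q,μ,ω,k; free: ℓ,ν,Q,h
RREF:
  r0: [   1    0    0    1    2    3    0   -1]
  r1: [   0    1    0   -1   -2   -3    0    1]
  r2: [   0    0    1   -2   -3   -5    0    2]
  r3: [   0    0    0    0    0    0    1    1]
Fix exponent of ν at 1, ℓ at 0, Q at 0, h at 0; solve each RREF row for its pivot's exponent:
  r0: exp(q) + (2)·1 = 0 ⇒ exp(q) = -2
  r1: exp(μ) + (-2)·1 = 0 ⇒ exp(μ) = 2
  r2: exp(ω) + (-3)·1 = 0 ⇒ exp(ω) = 3
  r3: exp(k) + (0)·1 = 0 ⇒ exp(k) = 0
Π_2 = q^-2 · μ^2 · ω^3 · ν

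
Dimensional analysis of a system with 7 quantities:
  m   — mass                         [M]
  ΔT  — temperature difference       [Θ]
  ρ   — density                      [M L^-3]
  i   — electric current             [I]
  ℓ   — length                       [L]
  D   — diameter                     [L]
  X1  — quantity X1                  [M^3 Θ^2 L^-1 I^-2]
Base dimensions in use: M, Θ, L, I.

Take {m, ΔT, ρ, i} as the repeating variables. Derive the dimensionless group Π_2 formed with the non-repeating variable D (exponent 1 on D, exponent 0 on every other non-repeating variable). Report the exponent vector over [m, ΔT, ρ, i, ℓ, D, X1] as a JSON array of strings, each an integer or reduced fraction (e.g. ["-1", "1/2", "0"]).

["-1/3", "0", "1/3", "0", "0", "1", "0"]

Write exponents as rows M,Θ,L,I / cols m,ΔT,ρ,i,ℓ,D,X1:
  M: [ 1  0  1  0  0  0  3]
  Θ: [ 0  1  0  0  0  0  2]
  L: [ 0  0 -3  0  1  1 -1]
  I: [ 0  0  0  1  0  0 -2]
Echelon form has 4 nonzero rows (pivots: m,ΔT,ρ,i)
Pivot set = {m,ΔT,ρ,i}, free = {ℓ,D,X1}
RREF:
  r0: [   1    0    0    0  1/3  1/3  8/3]
  r1: [   0    1    0    0    0    0    2]
  r2: [   0    0    1    0 -1/3 -1/3  1/3]
  r3: [   0    0    0    1    0    0   -2]
Fix exponent of D at 1, ℓ at 0, X1 at 0; solve each RREF row for its pivot's exponent:
  r0: exp(m) + (1/3)·1 = 0 ⇒ exp(m) = -1/3
  r1: exp(ΔT) + (0)·1 = 0 ⇒ exp(ΔT) = 0
  r2: exp(ρ) + (-1/3)·1 = 0 ⇒ exp(ρ) = 1/3
  r3: exp(i) + (0)·1 = 0 ⇒ exp(i) = 0
Π_2 = m^(-1/3) · ρ^(1/3) · D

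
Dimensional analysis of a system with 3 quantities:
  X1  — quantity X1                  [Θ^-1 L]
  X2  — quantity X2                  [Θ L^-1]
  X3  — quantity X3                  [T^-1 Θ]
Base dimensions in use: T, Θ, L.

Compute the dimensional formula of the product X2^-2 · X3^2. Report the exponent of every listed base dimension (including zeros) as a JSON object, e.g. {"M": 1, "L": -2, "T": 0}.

Dimensional matrix (T×Θ×L by X1×X2×X3):
  T: [ 0  0 -1]
  Θ: [-1  1  1]
  L: [ 1 -1  0]
  [T]: (-2)·0+(2)·-1 = -2
  [Θ]: (-2)·1+(2)·1 = 0
  [L]: (-2)·-1+(2)·0 = 2
⇒ T^-2 L^2

{"T": -2, "Θ": 0, "L": 2}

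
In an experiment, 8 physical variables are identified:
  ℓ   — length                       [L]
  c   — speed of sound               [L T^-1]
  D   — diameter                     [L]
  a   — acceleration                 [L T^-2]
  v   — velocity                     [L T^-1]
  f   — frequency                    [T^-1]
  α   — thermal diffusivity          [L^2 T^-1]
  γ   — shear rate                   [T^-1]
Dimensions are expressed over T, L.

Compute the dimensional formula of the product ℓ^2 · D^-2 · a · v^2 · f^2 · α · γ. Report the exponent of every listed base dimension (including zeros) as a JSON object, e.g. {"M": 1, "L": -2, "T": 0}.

Write exponents as rows T,L / cols ℓ,c,D,a,v,f,α,γ:
  T: [ 0 -1  0 -2 -1 -1 -1 -1]
  L: [ 1  1  1  1  1  0  2  0]
  [T]: (2)·0+(-2)·0+(1)·-2+(2)·-1+(2)·-1+(1)·-1+(1)·-1 = -8
  [L]: (2)·1+(-2)·1+(1)·1+(2)·1+(2)·0+(1)·2+(1)·0 = 5
⇒ T^-8 L^5

{"T": -8, "L": 5}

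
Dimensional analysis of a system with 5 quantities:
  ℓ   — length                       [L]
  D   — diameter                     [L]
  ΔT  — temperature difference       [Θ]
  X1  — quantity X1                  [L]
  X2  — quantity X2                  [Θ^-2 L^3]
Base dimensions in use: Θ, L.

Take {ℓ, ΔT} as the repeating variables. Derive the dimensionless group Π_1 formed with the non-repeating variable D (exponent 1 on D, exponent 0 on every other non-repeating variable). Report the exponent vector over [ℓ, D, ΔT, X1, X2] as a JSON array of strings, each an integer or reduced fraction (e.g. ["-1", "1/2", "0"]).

Write exponents as rows Θ,L / cols ℓ,D,ΔT,X1,X2:
  Θ: [ 0  0  1  0 -2]
  L: [ 1  1  0  1  3]
RREF → pivots at {ℓ,ΔT} ⇒ r = 2
Pivot set = {ℓ,ΔT}, free = {D,X1,X2}
RREF:
  r0: [   1    1    0    1    3]
  r1: [   0    0    1    0   -2]
Fix exponent of D at 1, X1 at 0, X2 at 0; solve each RREF row for its pivot's exponent:
  r0: exp(ℓ) + (1)·1 = 0 ⇒ exp(ℓ) = -1
  r1: exp(ΔT) + (0)·1 = 0 ⇒ exp(ΔT) = 0
Π_1 = ℓ^-1 · D

["-1", "1", "0", "0", "0"]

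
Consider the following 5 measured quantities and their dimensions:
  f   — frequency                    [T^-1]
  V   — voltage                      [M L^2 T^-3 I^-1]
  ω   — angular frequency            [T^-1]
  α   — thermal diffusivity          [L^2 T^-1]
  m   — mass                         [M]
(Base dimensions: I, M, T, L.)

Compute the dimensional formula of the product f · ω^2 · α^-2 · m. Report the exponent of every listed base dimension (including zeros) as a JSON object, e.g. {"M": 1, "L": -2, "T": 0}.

Exponent matrix [I,M,T,L] × [f,V,ω,α,m]:
  I: [ 0 -1  0  0  0]
  M: [ 0  1  0  0  1]
  T: [-1 -3 -1 -1  0]
  L: [ 0  2  0  2  0]
  [I]: (1)·0+(2)·0+(-2)·0+(1)·0 = 0
  [M]: (1)·0+(2)·0+(-2)·0+(1)·1 = 1
  [T]: (1)·-1+(2)·-1+(-2)·-1+(1)·0 = -1
  [L]: (1)·0+(2)·0+(-2)·2+(1)·0 = -4
⇒ M T^-1 L^-4

{"I": 0, "M": 1, "T": -1, "L": -4}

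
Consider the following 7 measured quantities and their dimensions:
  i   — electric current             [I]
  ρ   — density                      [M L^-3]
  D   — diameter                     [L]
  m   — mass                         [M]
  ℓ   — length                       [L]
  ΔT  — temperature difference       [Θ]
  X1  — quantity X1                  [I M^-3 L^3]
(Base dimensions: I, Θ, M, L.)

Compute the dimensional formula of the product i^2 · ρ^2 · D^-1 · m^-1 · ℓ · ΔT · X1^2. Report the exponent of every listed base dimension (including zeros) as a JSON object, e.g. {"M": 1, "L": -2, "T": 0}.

{"I": 4, "Θ": 1, "M": -5, "L": 0}

Write exponents as rows I,Θ,M,L / cols i,ρ,D,m,ℓ,ΔT,X1:
  I: [ 1  0  0  0  0  0  1]
  Θ: [ 0  0  0  0  0  1  0]
  M: [ 0  1  0  1  0  0 -3]
  L: [ 0 -3  1  0  1  0  3]
  [I]: (2)·1+(2)·0+(-1)·0+(-1)·0+(1)·0+(1)·0+(2)·1 = 4
  [Θ]: (2)·0+(2)·0+(-1)·0+(-1)·0+(1)·0+(1)·1+(2)·0 = 1
  [M]: (2)·0+(2)·1+(-1)·0+(-1)·1+(1)·0+(1)·0+(2)·-3 = -5
  [L]: (2)·0+(2)·-3+(-1)·1+(-1)·0+(1)·1+(1)·0+(2)·3 = 0
⇒ I^4 Θ M^-5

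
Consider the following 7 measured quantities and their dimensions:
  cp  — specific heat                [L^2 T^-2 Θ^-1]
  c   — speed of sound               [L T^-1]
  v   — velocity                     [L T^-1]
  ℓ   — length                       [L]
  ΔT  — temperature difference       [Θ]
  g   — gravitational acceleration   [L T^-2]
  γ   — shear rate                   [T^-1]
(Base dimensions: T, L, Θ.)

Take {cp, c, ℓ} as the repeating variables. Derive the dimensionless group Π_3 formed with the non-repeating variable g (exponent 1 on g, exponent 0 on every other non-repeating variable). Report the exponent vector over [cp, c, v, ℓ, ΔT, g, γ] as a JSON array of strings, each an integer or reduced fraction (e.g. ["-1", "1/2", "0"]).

Dimensional matrix (T×L×Θ by cp×c×v×ℓ×ΔT×g×γ):
  T: [-2 -1 -1  0  0 -2 -1]
  L: [ 2  1  1  1  0  1  0]
  Θ: [-1  0  0  0  1  0  0]
Echelon form has 3 nonzero rows (pivots: cp,c,ℓ)
Repeat: cp,c,ℓ; free: v,ΔT,g,γ
RREF:
  r0: [   1    0    0    0   -1    0    0]
  r1: [   0    1    1    0    2    2    1]
  r2: [   0    0    0    1    0   -1   -1]
Fix exponent of g at 1, v at 0, ΔT at 0, γ at 0; solve each RREF row for its pivot's exponent:
  r0: exp(cp) + (0)·1 = 0 ⇒ exp(cp) = 0
  r1: exp(c) + (2)·1 = 0 ⇒ exp(c) = -2
  r2: exp(ℓ) + (-1)·1 = 0 ⇒ exp(ℓ) = 1
Π_3 = c^-2 · ℓ · g

["0", "-2", "0", "1", "0", "1", "0"]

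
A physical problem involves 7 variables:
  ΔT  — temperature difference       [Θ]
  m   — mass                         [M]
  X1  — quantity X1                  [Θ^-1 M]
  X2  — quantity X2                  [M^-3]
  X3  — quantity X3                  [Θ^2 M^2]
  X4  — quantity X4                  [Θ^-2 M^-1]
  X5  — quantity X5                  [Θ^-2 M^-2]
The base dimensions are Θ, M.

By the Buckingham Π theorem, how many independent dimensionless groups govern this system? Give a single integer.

Write exponents as rows Θ,M / cols ΔT,m,X1,X2,X3,X4,X5:
  Θ: [ 1  0 -1  0  2 -2 -2]
  M: [ 0  1  1 -3  2 -1 -2]
Row reduction gives pivot columns ΔT,m; rank = 2
7 vars − rank 2 = 5 Π groups

5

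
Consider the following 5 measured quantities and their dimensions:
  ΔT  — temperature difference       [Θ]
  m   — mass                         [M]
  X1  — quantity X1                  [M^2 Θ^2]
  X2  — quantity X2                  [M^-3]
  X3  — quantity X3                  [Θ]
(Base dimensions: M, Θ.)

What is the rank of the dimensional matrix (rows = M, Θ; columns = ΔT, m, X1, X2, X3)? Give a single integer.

2

Write exponents as rows M,Θ / cols ΔT,m,X1,X2,X3:
  M: [ 0  1  2 -3  0]
  Θ: [ 1  0  2  0  1]
Echelon form has 2 nonzero rows (pivots: ΔT,m)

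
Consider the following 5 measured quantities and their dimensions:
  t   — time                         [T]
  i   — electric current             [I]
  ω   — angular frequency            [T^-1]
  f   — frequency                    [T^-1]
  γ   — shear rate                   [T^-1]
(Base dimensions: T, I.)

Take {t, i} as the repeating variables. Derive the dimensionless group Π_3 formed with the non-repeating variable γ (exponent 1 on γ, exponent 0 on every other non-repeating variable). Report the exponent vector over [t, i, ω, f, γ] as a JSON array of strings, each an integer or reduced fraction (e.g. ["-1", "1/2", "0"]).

["1", "0", "0", "0", "1"]

Dimensional matrix (T×I by t×i×ω×f×γ):
  T: [ 1  0 -1 -1 -1]
  I: [ 0  1  0  0  0]
Row reduction gives pivot columns t,i; rank = 2
Repeat: t,i; free: ω,f,γ
RREF:
  r0: [   1    0   -1   -1   -1]
  r1: [   0    1    0    0    0]
Fix exponent of γ at 1, ω at 0, f at 0; solve each RREF row for its pivot's exponent:
  r0: exp(t) + (-1)·1 = 0 ⇒ exp(t) = 1
  r1: exp(i) + (0)·1 = 0 ⇒ exp(i) = 0
Π_3 = t · γ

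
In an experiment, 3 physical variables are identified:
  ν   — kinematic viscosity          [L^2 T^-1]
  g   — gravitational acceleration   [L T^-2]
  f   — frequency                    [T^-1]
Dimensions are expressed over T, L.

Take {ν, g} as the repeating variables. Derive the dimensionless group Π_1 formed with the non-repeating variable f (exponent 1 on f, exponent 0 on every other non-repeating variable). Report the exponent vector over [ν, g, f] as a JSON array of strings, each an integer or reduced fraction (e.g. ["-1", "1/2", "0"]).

Exponent matrix [T,L] × [ν,g,f]:
  T: [-1 -2 -1]
  L: [ 2  1  0]
Echelon form has 2 nonzero rows (pivots: ν,g)
Pivot set = {ν,g}, free = {f}
RREF:
  r0: [   1    0 -1/3]
  r1: [   0    1  2/3]
Fix exponent of f at 1; solve each RREF row for its pivot's exponent:
  r0: exp(ν) + (-1/3)·1 = 0 ⇒ exp(ν) = 1/3
  r1: exp(g) + (2/3)·1 = 0 ⇒ exp(g) = -2/3
Π_1 = ν^(1/3) · g^(-2/3) · f

["1/3", "-2/3", "1"]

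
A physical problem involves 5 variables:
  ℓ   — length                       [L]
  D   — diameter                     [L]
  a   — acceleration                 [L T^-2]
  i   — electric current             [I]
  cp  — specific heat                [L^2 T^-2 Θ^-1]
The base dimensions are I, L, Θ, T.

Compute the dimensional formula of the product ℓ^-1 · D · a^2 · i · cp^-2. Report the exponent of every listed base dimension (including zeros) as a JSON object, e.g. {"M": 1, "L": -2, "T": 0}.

{"I": 1, "L": -2, "Θ": 2, "T": 0}

Exponent matrix [I,L,Θ,T] × [ℓ,D,a,i,cp]:
  I: [ 0  0  0  1  0]
  L: [ 1  1  1  0  2]
  Θ: [ 0  0  0  0 -1]
  T: [ 0  0 -2  0 -2]
  [I]: (-1)·0+(1)·0+(2)·0+(1)·1+(-2)·0 = 1
  [L]: (-1)·1+(1)·1+(2)·1+(1)·0+(-2)·2 = -2
  [Θ]: (-1)·0+(1)·0+(2)·0+(1)·0+(-2)·-1 = 2
  [T]: (-1)·0+(1)·0+(2)·-2+(1)·0+(-2)·-2 = 0
⇒ I L^-2 Θ^2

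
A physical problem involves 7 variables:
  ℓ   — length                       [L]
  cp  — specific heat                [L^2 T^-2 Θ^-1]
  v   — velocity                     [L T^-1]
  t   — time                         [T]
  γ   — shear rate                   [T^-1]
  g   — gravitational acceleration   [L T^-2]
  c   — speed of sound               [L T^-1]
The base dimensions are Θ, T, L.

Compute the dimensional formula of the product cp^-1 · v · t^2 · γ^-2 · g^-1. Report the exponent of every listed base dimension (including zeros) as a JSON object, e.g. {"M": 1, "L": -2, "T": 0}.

Exponent matrix [Θ,T,L] × [ℓ,cp,v,t,γ,g,c]:
  Θ: [ 0 -1  0  0  0  0  0]
  T: [ 0 -2 -1  1 -1 -2 -1]
  L: [ 1  2  1  0  0  1  1]
  [Θ]: (-1)·-1+(1)·0+(2)·0+(-2)·0+(-1)·0 = 1
  [T]: (-1)·-2+(1)·-1+(2)·1+(-2)·-1+(-1)·-2 = 7
  [L]: (-1)·2+(1)·1+(2)·0+(-2)·0+(-1)·1 = -2
⇒ Θ T^7 L^-2

{"Θ": 1, "T": 7, "L": -2}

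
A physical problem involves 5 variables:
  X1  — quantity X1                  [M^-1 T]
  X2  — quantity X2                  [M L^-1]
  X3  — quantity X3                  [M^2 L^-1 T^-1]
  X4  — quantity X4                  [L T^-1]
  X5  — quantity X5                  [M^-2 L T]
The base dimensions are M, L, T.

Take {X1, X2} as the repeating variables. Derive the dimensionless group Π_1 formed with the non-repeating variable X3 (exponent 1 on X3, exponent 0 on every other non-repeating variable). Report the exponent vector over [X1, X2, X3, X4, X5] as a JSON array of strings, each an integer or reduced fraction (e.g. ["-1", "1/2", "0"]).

["1", "-1", "1", "0", "0"]

Dimensional matrix (M×L×T by X1×X2×X3×X4×X5):
  M: [-1  1  2  0 -2]
  L: [ 0 -1 -1  1  1]
  T: [ 1  0 -1 -1  1]
Row reduction gives pivot columns X1,X2; rank = 2
Repeat: X1,X2; free: X3,X4,X5
RREF:
  r0: [   1    0   -1   -1    1]
  r1: [   0    1    1   -1   -1]
  r2: [   0    0    0    0    0]
Fix exponent of X3 at 1, X4 at 0, X5 at 0; solve each RREF row for its pivot's exponent:
  r0: exp(X1) + (-1)·1 = 0 ⇒ exp(X1) = 1
  r1: exp(X2) + (1)·1 = 0 ⇒ exp(X2) = -1
Π_1 = X1 · X2^-1 · X3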